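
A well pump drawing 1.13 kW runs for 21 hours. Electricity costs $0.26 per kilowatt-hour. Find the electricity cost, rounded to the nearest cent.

$6.17

Energy = 1.13 kW × 21 h = 23.73 kWh
Cost = 23.73 kWh × $0.26/kWh = $6.17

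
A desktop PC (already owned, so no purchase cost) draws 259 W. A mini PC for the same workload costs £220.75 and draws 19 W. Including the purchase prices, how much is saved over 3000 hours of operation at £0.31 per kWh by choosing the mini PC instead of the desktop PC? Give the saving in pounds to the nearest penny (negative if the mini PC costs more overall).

desktop PC: £0.00 + (259/1000) kW × 3000 h × £0.31 = £0.00 + £240.87 = £240.87
mini PC: £220.75 + (19/1000) kW × 3000 h × £0.31 = £220.75 + £17.67 = £238.42
Saving = £240.87 − £238.42 = £2.45

£2.45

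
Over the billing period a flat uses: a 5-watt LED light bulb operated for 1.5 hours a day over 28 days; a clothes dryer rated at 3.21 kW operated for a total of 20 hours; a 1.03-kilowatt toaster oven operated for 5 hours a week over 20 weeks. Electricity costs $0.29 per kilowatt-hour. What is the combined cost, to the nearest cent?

$48.55

LED light bulb: Runtime = 1.5 h/day × 28 days = 42 h
LED light bulb: 0.005 kW × 42 h = 0.21 kWh
clothes dryer: 3.21 kW × 20 h = 64.2 kWh
toaster oven: Runtime = 5 h/week × 20 weeks = 100 h
toaster oven: 1.03 kW × 100 h = 103 kWh
Total energy = 167.41 kWh
Cost = 167.41 × $0.29 = $48.55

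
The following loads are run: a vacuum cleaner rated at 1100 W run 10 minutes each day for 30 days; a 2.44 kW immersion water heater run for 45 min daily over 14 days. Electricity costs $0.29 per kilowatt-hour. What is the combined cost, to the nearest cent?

vacuum cleaner: Runtime = 10 min × 30 = 300 min = 5 h
vacuum cleaner: 1.1 kW × 5 h = 5.5 kWh
immersion water heater: Runtime = 45 min × 14 = 630 min = 10.5 h
immersion water heater: 2.44 kW × 10.5 h = 25.62 kWh
Total energy = 31.12 kWh
Cost = 31.12 × $0.29 = $9.02

$9.02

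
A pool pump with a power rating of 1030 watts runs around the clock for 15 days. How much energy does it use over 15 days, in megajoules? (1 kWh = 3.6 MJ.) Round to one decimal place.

1334.9 MJ

Runtime = 24 h × 15 = 360 h
Energy = 1.03 kW × 360 h = 370.8 kWh
= 370.8 × 3.6 MJ = 1334.9 MJ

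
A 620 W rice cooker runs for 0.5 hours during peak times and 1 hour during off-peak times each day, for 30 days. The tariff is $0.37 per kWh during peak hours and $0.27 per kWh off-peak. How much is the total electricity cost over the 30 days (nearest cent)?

Peak energy = 0.62 kW × 0.5 h × 30 = 9.3 kWh
Off-peak energy = 0.62 kW × 1 h × 30 = 18.6 kWh
Cost = 9.3 × $0.37 + 18.6 × $0.27 = $3.441 + $5.022 = $8.46

$8.46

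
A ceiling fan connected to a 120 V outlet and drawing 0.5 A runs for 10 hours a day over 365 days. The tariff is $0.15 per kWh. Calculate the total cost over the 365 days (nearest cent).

$32.85

Power = 0.5 A × 120 V = 60 W = 0.06 kW
Runtime = 10 h/day × 365 days = 3650 h
Energy = 0.06 kW × 3650 h = 219 kWh
Cost = 219 kWh × $0.15/kWh = $32.85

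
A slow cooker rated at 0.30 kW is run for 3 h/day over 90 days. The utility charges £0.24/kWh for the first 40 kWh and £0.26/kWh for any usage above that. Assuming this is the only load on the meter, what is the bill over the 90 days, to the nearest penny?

£20.26

Runtime = 3 h/day × 90 days = 270 h
Energy = 0.3 kW × 270 h = 81 kWh
Tier 1 (0–40 kWh): 40 × £0.24 = £9.6
Above 40 kWh: 41 × £0.26 = £10.66
Bill = £20.26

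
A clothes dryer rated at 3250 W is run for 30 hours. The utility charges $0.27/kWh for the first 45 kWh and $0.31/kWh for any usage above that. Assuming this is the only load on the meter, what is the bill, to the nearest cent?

$28.43

Energy = 3.25 kW × 30 h = 97.5 kWh
Tier 1 (0–45 kWh): 45 × $0.27 = $12.15
Above 45 kWh: 52.5 × $0.31 = $16.275
Bill = $28.43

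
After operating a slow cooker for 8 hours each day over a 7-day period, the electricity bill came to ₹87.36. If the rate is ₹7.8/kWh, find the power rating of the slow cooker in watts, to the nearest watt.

200 W

Energy = ₹87.36 ÷ ₹7.8/kWh = 11.2 kWh
Runtime = 8 h/day × 7 days = 56 h
Power = 11.2 kWh ÷ 56 h = 0.2 kW = 200 W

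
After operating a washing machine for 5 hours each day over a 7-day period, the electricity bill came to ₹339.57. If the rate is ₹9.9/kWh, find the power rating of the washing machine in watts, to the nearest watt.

Energy = ₹339.57 ÷ ₹9.9/kWh = 34.3 kWh
Runtime = 5 h/day × 7 days = 35 h
Power = 34.3 kWh ÷ 35 h = 0.98 kW = 980 W

980 W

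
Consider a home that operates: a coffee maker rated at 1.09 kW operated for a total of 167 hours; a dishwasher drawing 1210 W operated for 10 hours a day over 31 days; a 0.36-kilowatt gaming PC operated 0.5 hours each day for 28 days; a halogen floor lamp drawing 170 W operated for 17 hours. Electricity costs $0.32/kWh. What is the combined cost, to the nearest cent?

coffee maker: 1.09 kW × 167 h = 182.03 kWh
dishwasher: Runtime = 10 h/day × 31 days = 310 h
dishwasher: 1.21 kW × 310 h = 375.1 kWh
gaming PC: Runtime = 0.5 h/day × 28 days = 14 h
gaming PC: 0.36 kW × 14 h = 5.04 kWh
halogen floor lamp: 0.17 kW × 17 h = 2.89 kWh
Total energy = 565.06 kWh
Cost = 565.06 × $0.32 = $180.82

$180.82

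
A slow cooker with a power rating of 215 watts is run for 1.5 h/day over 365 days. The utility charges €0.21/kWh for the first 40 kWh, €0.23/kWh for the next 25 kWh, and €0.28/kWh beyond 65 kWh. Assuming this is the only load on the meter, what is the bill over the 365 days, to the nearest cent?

€28.91

Runtime = 1.5 h/day × 365 days = 547.5 h
Energy = 0.215 kW × 547.5 h = 117.7125 kWh
Tier 1 (0–40 kWh): 40 × €0.21 = €8.4
Tier 2 (40–65 kWh): 25 × €0.23 = €5.75
Above 65 kWh: 52.7125 × €0.28 = €14.7595
Bill = €28.91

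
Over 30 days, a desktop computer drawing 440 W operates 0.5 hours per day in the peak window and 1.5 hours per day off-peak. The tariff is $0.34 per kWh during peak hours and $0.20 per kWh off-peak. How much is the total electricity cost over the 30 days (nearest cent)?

$6.20

Peak energy = 0.44 kW × 0.5 h × 30 = 6.6 kWh
Off-peak energy = 0.44 kW × 1.5 h × 30 = 19.8 kWh
Cost = 6.6 × $0.34 + 19.8 × $0.20 = $2.244 + $3.96 = $6.20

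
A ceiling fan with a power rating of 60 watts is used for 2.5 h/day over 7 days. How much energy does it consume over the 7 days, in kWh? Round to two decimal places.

1.05 kWh

Runtime = 2.5 h/day × 7 days = 17.5 h
Energy = 0.06 kW × 17.5 h = 1.05 kWh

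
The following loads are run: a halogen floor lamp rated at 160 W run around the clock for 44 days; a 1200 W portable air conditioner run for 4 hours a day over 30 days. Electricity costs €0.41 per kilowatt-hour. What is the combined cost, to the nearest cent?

halogen floor lamp: Runtime = 24 h × 44 = 1056 h
halogen floor lamp: 0.16 kW × 1056 h = 168.96 kWh
portable air conditioner: Runtime = 4 h/day × 30 days = 120 h
portable air conditioner: 1.2 kW × 120 h = 144 kWh
Total energy = 312.96 kWh
Cost = 312.96 × €0.41 = €128.31

€128.31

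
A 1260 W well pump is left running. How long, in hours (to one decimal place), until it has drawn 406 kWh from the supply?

Hours = 406 kWh ÷ 1.26 kW = 322.2 h

322.2 h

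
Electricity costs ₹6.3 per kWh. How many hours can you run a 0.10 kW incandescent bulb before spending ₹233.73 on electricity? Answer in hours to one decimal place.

371.0 h

Energy available = ₹233.73 ÷ ₹6.3/kWh = 37.1 kWh
Hours = 37.1 kWh ÷ 0.1 kW = 371.0 h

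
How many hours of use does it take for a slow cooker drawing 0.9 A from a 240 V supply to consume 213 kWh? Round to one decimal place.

Power = 0.9 A × 240 V = 216 W = 0.216 kW
Hours = 213 kWh ÷ 0.216 kW = 986.1 h

986.1 h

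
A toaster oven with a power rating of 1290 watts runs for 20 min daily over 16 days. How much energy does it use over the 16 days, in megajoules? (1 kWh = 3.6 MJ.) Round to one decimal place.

Runtime = 20 min × 16 = 320 min = 5.333333… h
Energy = 1.29 kW × 5.333333… h = 6.88 kWh
= 6.88 × 3.6 MJ = 24.8 MJ

24.8 MJ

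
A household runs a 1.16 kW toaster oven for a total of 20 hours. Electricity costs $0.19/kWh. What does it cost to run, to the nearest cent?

Energy = 1.16 kW × 20 h = 23.2 kWh
Cost = 23.2 kWh × $0.19/kWh = $4.41

$4.41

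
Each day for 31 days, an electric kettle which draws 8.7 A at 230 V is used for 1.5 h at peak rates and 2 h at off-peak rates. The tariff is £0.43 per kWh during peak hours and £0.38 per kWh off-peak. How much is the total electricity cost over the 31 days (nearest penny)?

£87.15

Power = 8.7 A × 230 V = 2001 W = 2.001 kW
Peak energy = 2.001 kW × 1.5 h × 31 = 93.0465 kWh
Off-peak energy = 2.001 kW × 2 h × 31 = 124.062 kWh
Cost = 93.0465 × £0.43 + 124.062 × £0.38 = £40.009995 + £47.14356 = £87.15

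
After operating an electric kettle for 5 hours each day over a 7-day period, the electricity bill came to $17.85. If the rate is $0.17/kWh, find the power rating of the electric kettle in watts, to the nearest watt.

Energy = $17.85 ÷ $0.17/kWh = 105 kWh
Runtime = 5 h/day × 7 days = 35 h
Power = 105 kWh ÷ 35 h = 3 kW = 3000 W

3000 W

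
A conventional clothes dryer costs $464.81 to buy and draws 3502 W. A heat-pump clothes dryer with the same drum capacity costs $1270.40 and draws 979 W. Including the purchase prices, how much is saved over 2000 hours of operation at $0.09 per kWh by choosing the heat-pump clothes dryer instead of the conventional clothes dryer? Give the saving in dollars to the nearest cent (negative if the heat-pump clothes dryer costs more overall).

-$351.45

conventional clothes dryer: $464.81 + (3502/1000) kW × 2000 h × $0.09 = $464.81 + $630.36 = $1095.17
heat-pump clothes dryer: $1270.40 + (979/1000) kW × 2000 h × $0.09 = $1270.40 + $176.22 = $1446.62
Saving = $1095.17 − $1446.62 = −$351.45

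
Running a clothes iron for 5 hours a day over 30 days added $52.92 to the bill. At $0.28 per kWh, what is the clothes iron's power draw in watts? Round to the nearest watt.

Energy = $52.92 ÷ $0.28/kWh = 189 kWh
Runtime = 5 h/day × 30 days = 150 h
Power = 189 kWh ÷ 150 h = 1.26 kW = 1260 W

1260 W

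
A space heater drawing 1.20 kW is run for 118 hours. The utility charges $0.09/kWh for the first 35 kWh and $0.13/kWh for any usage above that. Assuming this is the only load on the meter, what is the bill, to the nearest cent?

$17.01

Energy = 1.2 kW × 118 h = 141.6 kWh
Tier 1 (0–35 kWh): 35 × $0.09 = $3.15
Above 35 kWh: 106.6 × $0.13 = $13.858
Bill = $17.01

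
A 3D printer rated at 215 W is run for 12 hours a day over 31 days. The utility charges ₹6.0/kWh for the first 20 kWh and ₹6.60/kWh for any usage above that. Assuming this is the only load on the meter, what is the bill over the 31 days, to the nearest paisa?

Runtime = 12 h/day × 31 days = 372 h
Energy = 0.215 kW × 372 h = 79.98 kWh
Tier 1 (0–20 kWh): 20 × ₹6.0 = ₹120
Above 20 kWh: 59.98 × ₹6.60 = ₹395.868
Bill = ₹515.87

₹515.87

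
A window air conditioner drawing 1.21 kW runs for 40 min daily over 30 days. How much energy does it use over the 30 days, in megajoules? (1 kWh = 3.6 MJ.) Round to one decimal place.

Runtime = 40 min × 30 = 1200 min = 20 h
Energy = 1.21 kW × 20 h = 24.2 kWh
= 24.2 × 3.6 MJ = 87.1 MJ

87.1 MJ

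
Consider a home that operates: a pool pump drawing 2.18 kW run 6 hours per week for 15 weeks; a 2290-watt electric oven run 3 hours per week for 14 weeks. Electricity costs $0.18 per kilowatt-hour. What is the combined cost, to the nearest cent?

pool pump: Runtime = 6 h/week × 15 weeks = 90 h
pool pump: 2.18 kW × 90 h = 196.2 kWh
electric oven: Runtime = 3 h/week × 14 weeks = 42 h
electric oven: 2.29 kW × 42 h = 96.18 kWh
Total energy = 292.38 kWh
Cost = 292.38 × $0.18 = $52.63

$52.63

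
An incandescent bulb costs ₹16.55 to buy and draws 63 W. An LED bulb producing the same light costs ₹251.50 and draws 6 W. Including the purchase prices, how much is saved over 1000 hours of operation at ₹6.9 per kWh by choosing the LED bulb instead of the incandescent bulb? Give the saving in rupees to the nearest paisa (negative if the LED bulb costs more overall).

incandescent bulb: ₹16.55 + (63/1000) kW × 1000 h × ₹6.9 = ₹16.55 + ₹434.7 = ₹451.25
LED bulb: ₹251.50 + (6/1000) kW × 1000 h × ₹6.9 = ₹251.50 + ₹41.4 = ₹292.9
Saving = ₹451.25 − ₹292.9 = ₹158.35

₹158.35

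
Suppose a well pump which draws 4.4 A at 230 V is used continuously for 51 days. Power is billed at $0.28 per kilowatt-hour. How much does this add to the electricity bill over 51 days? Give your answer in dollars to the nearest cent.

$346.83

Power = 4.4 A × 230 V = 1012 W = 1.012 kW
Runtime = 24 h × 51 = 1224 h
Energy = 1.012 kW × 1224 h = 1238.688 kWh
Cost = 1238.688 kWh × $0.28/kWh = $346.83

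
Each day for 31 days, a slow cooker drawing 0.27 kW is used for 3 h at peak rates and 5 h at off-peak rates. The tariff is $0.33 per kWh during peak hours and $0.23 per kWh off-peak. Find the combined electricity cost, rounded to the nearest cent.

Peak energy = 0.27 kW × 3 h × 31 = 25.11 kWh
Off-peak energy = 0.27 kW × 5 h × 31 = 41.85 kWh
Cost = 25.11 × $0.33 + 41.85 × $0.23 = $8.2863 + $9.6255 = $17.91

$17.91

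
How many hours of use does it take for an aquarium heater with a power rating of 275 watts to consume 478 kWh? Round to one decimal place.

Hours = 478 kWh ÷ 0.275 kW = 1738.2 h

1738.2 h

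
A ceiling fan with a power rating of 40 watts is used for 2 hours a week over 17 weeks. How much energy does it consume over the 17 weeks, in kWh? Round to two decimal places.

1.36 kWh

Runtime = 2 h/week × 17 weeks = 34 h
Energy = 0.04 kW × 34 h = 1.36 kWh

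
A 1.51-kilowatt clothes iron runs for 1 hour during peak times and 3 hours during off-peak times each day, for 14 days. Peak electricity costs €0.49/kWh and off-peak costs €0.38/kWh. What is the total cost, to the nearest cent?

€34.46

Peak energy = 1.51 kW × 1 h × 14 = 21.14 kWh
Off-peak energy = 1.51 kW × 3 h × 14 = 63.42 kWh
Cost = 21.14 × €0.49 + 63.42 × €0.38 = €10.3586 + €24.0996 = €34.46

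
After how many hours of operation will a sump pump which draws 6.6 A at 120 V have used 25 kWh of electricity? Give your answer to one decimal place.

Power = 6.6 A × 120 V = 792 W = 0.792 kW
Hours = 25 kWh ÷ 0.792 kW = 31.6 h

31.6 h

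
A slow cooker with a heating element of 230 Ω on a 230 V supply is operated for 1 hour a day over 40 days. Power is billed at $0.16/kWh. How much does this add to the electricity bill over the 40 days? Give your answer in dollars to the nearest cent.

Power = V²/R = 230²/230 = 230 W = 0.23 kW
Runtime = 1 h/day × 40 days = 40 h
Energy = 0.23 kW × 40 h = 9.2 kWh
Cost = 9.2 kWh × $0.16/kWh = $1.47

$1.47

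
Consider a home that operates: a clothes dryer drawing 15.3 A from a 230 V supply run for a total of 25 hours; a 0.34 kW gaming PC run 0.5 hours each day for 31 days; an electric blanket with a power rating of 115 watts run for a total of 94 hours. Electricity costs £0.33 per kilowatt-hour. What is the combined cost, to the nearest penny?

£34.34

clothes dryer: Power = 15.3 A × 230 V = 3519 W = 3.519 kW
clothes dryer: 3.519 kW × 25 h = 87.975 kWh
gaming PC: Runtime = 0.5 h/day × 31 days = 15.5 h
gaming PC: 0.34 kW × 15.5 h = 5.27 kWh
electric blanket: 0.115 kW × 94 h = 10.81 kWh
Total energy = 104.055 kWh
Cost = 104.055 × £0.33 = £34.34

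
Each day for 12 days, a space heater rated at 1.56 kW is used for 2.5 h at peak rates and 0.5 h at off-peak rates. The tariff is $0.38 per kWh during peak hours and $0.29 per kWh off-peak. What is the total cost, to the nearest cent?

$20.50

Peak energy = 1.56 kW × 2.5 h × 12 = 46.8 kWh
Off-peak energy = 1.56 kW × 0.5 h × 12 = 9.36 kWh
Cost = 46.8 × $0.38 + 9.36 × $0.29 = $17.784 + $2.7144 = $20.50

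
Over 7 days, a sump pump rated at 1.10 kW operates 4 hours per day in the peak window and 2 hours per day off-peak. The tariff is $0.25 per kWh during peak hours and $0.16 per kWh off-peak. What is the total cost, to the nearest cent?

$10.16

Peak energy = 1.1 kW × 4 h × 7 = 30.8 kWh
Off-peak energy = 1.1 kW × 2 h × 7 = 15.4 kWh
Cost = 30.8 × $0.25 + 15.4 × $0.16 = $7.7 + $2.464 = $10.16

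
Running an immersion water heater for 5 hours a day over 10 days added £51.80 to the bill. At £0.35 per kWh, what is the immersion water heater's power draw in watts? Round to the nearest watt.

Energy = £51.80 ÷ £0.35/kWh = 148 kWh
Runtime = 5 h/day × 10 days = 50 h
Power = 148 kWh ÷ 50 h = 2.96 kW = 2960 W

2960 W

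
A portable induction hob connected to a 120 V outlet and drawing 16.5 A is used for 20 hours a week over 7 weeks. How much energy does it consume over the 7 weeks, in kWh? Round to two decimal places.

277.20 kWh

Power = 16.5 A × 120 V = 1980 W = 1.98 kW
Runtime = 20 h/week × 7 weeks = 140 h
Energy = 1.98 kW × 140 h = 277.2 kWh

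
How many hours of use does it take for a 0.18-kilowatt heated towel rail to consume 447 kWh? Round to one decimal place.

Hours = 447 kWh ÷ 0.18 kW = 2483.3 h

2483.3 h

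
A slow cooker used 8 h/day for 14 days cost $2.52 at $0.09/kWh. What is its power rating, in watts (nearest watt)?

Energy = $2.52 ÷ $0.09/kWh = 28 kWh
Runtime = 8 h/day × 14 days = 112 h
Power = 28 kWh ÷ 112 h = 0.25 kW = 250 W

250 W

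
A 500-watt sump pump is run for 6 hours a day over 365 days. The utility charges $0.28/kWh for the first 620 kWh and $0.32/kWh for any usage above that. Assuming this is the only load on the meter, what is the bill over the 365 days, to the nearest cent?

Runtime = 6 h/day × 365 days = 2190 h
Energy = 0.5 kW × 2190 h = 1095 kWh
Tier 1 (0–620 kWh): 620 × $0.28 = $173.6
Above 620 kWh: 475 × $0.32 = $152
Bill = $325.60

$325.60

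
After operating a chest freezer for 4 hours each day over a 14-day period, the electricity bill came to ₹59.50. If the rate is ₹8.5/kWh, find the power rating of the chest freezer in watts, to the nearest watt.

125 W

Energy = ₹59.50 ÷ ₹8.5/kWh = 7 kWh
Runtime = 4 h/day × 14 days = 56 h
Power = 7 kWh ÷ 56 h = 0.125 kW = 125 W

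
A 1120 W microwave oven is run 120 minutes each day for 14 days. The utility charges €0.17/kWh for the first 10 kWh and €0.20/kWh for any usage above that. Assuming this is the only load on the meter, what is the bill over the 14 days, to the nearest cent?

€5.97

Runtime = 120 min × 14 = 1680 min = 28 h
Energy = 1.12 kW × 28 h = 31.36 kWh
Tier 1 (0–10 kWh): 10 × €0.17 = €1.7
Above 10 kWh: 21.36 × €0.20 = €4.272
Bill = €5.97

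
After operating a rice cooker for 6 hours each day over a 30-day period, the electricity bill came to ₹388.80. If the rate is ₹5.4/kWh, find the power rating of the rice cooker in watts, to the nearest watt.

400 W

Energy = ₹388.80 ÷ ₹5.4/kWh = 72 kWh
Runtime = 6 h/day × 30 days = 180 h
Power = 72 kWh ÷ 180 h = 0.4 kW = 400 W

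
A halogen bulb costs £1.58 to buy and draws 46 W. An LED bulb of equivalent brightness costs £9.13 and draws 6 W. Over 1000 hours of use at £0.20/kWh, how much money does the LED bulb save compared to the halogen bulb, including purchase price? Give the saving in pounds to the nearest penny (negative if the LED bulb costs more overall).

halogen bulb: £1.58 + (46/1000) kW × 1000 h × £0.20 = £1.58 + £9.2 = £10.78
LED bulb: £9.13 + (6/1000) kW × 1000 h × £0.20 = £9.13 + £1.2 = £10.33
Saving = £10.78 − £10.33 = £0.45

£0.45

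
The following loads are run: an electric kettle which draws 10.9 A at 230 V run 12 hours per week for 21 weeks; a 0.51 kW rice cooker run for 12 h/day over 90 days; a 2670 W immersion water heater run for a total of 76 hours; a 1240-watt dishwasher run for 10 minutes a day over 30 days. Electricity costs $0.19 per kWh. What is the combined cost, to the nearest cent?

$264.42

electric kettle: Power = 10.9 A × 230 V = 2507 W = 2.507 kW
electric kettle: Runtime = 12 h/week × 21 weeks = 252 h
electric kettle: 2.507 kW × 252 h = 631.764 kWh
rice cooker: Runtime = 12 h/day × 90 days = 1080 h
rice cooker: 0.51 kW × 1080 h = 550.8 kWh
immersion water heater: 2.67 kW × 76 h = 202.92 kWh
dishwasher: Runtime = 10 min × 30 = 300 min = 5 h
dishwasher: 1.24 kW × 5 h = 6.2 kWh
Total energy = 1391.684 kWh
Cost = 1391.684 × $0.19 = $264.42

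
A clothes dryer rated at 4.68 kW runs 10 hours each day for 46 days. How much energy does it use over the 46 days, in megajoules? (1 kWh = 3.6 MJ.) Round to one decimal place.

7750.1 MJ

Runtime = 10 h/day × 46 days = 460 h
Energy = 4.68 kW × 460 h = 2152.8 kWh
= 2152.8 × 3.6 MJ = 7750.1 MJ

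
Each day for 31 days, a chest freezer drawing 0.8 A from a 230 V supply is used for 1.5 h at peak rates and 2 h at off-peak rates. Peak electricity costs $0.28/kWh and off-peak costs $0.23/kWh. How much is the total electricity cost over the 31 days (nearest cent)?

$5.02

Power = 0.8 A × 230 V = 184 W = 0.184 kW
Peak energy = 0.184 kW × 1.5 h × 31 = 8.556 kWh
Off-peak energy = 0.184 kW × 2 h × 31 = 11.408 kWh
Cost = 8.556 × $0.28 + 11.408 × $0.23 = $2.39568 + $2.62384 = $5.02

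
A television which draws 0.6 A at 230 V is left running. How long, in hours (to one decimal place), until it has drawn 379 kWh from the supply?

Power = 0.6 A × 230 V = 138 W = 0.138 kW
Hours = 379 kWh ÷ 0.138 kW = 2746.4 h

2746.4 h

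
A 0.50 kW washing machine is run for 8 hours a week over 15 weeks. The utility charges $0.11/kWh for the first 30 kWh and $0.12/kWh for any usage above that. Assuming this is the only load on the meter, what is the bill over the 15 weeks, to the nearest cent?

Runtime = 8 h/week × 15 weeks = 120 h
Energy = 0.5 kW × 120 h = 60 kWh
Tier 1 (0–30 kWh): 30 × $0.11 = $3.3
Above 30 kWh: 30 × $0.12 = $3.6
Bill = $6.90

$6.90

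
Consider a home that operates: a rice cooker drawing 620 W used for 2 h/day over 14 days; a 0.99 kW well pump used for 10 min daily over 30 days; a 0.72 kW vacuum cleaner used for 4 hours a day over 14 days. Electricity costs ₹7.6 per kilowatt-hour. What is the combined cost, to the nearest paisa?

rice cooker: Runtime = 2 h/day × 14 days = 28 h
rice cooker: 0.62 kW × 28 h = 17.36 kWh
well pump: Runtime = 10 min × 30 = 300 min = 5 h
well pump: 0.99 kW × 5 h = 4.95 kWh
vacuum cleaner: Runtime = 4 h/day × 14 days = 56 h
vacuum cleaner: 0.72 kW × 56 h = 40.32 kWh
Total energy = 62.63 kWh
Cost = 62.63 × ₹7.6 = ₹475.99

₹475.99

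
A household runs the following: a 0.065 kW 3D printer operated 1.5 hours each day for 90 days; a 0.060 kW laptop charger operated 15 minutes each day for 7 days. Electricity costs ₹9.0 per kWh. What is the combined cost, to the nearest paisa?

3D printer: Runtime = 1.5 h/day × 90 days = 135 h
3D printer: 0.065 kW × 135 h = 8.775 kWh
laptop charger: Runtime = 15 min × 7 = 105 min = 1.75 h
laptop charger: 0.06 kW × 1.75 h = 0.105 kWh
Total energy = 8.88 kWh
Cost = 8.88 × ₹9.0 = ₹79.92

₹79.92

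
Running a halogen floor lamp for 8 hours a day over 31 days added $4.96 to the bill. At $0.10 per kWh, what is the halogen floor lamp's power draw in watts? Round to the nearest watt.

Energy = $4.96 ÷ $0.10/kWh = 49.6 kWh
Runtime = 8 h/day × 31 days = 248 h
Power = 49.6 kWh ÷ 248 h = 0.2 kW = 200 W

200 W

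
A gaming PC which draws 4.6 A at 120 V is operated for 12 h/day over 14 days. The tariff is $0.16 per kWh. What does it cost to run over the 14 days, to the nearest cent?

Power = 4.6 A × 120 V = 552 W = 0.552 kW
Runtime = 12 h/day × 14 days = 168 h
Energy = 0.552 kW × 168 h = 92.736 kWh
Cost = 92.736 kWh × $0.16/kWh = $14.84

$14.84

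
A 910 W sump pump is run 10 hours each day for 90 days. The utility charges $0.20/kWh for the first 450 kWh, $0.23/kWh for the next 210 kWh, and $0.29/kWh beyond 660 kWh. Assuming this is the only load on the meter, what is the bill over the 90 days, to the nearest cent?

$184.41

Runtime = 10 h/day × 90 days = 900 h
Energy = 0.91 kW × 900 h = 819 kWh
Tier 1 (0–450 kWh): 450 × $0.20 = $90
Tier 2 (450–660 kWh): 210 × $0.23 = $48.3
Above 660 kWh: 159 × $0.29 = $46.11
Bill = $184.41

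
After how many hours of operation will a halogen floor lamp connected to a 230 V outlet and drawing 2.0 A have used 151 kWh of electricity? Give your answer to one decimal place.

Power = 2.0 A × 230 V = 460 W = 0.46 kW
Hours = 151 kWh ÷ 0.46 kW = 328.3 h

328.3 h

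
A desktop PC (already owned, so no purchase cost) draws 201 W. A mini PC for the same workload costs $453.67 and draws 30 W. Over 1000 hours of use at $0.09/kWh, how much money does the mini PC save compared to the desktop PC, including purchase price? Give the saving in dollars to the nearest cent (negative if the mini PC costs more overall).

desktop PC: $0.00 + (201/1000) kW × 1000 h × $0.09 = $0.00 + $18.09 = $18.09
mini PC: $453.67 + (30/1000) kW × 1000 h × $0.09 = $453.67 + $2.7 = $456.37
Saving = $18.09 − $456.37 = −$438.28

-$438.28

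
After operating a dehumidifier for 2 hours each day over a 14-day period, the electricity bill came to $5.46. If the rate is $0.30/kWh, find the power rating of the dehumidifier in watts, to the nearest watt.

650 W

Energy = $5.46 ÷ $0.30/kWh = 18.2 kWh
Runtime = 2 h/day × 14 days = 28 h
Power = 18.2 kWh ÷ 28 h = 0.65 kW = 650 W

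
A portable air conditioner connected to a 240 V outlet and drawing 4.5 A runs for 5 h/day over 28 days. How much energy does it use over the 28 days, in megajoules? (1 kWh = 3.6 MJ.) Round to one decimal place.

Power = 4.5 A × 240 V = 1080 W = 1.08 kW
Runtime = 5 h/day × 28 days = 140 h
Energy = 1.08 kW × 140 h = 151.2 kWh
= 151.2 × 3.6 MJ = 544.3 MJ

544.3 MJ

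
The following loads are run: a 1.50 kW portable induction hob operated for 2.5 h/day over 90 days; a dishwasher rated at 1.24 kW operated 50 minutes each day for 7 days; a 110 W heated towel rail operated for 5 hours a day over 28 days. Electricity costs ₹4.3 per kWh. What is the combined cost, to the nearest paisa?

portable induction hob: Runtime = 2.5 h/day × 90 days = 225 h
portable induction hob: 1.5 kW × 225 h = 337.5 kWh
dishwasher: Runtime = 50 min × 7 = 350 min = 5.833333… h
dishwasher: 1.24 kW × 5.833333… h = 7.233333… kWh
heated towel rail: Runtime = 5 h/day × 28 days = 140 h
heated towel rail: 0.11 kW × 140 h = 15.4 kWh
Total energy = 360.133333… kWh
Cost = 360.133333… × ₹4.3 = ₹1548.57

₹1548.57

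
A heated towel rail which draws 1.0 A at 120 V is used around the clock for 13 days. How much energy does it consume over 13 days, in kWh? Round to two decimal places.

37.44 kWh

Power = 1.0 A × 120 V = 120 W = 0.12 kW
Runtime = 24 h × 13 = 312 h
Energy = 0.12 kW × 312 h = 37.44 kWh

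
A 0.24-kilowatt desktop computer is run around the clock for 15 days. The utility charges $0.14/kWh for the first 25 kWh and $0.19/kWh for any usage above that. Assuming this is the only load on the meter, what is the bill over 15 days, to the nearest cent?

$15.17

Runtime = 24 h × 15 = 360 h
Energy = 0.24 kW × 360 h = 86.4 kWh
Tier 1 (0–25 kWh): 25 × $0.14 = $3.5
Above 25 kWh: 61.4 × $0.19 = $11.666
Bill = $15.17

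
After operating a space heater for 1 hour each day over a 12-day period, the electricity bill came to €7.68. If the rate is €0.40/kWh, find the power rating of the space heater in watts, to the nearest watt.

Energy = €7.68 ÷ €0.40/kWh = 19.2 kWh
Runtime = 1 h/day × 12 days = 12 h
Power = 19.2 kWh ÷ 12 h = 1.6 kW = 1600 W

1600 W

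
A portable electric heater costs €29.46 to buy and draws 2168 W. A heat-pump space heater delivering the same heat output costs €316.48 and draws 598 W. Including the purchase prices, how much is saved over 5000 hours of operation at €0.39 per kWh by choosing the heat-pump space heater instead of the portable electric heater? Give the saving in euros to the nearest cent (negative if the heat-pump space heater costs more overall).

portable electric heater: €29.46 + (2168/1000) kW × 5000 h × €0.39 = €29.46 + €4227.6 = €4257.06
heat-pump space heater: €316.48 + (598/1000) kW × 5000 h × €0.39 = €316.48 + €1166.1 = €1482.58
Saving = €4257.06 − €1482.58 = €2774.48

€2774.48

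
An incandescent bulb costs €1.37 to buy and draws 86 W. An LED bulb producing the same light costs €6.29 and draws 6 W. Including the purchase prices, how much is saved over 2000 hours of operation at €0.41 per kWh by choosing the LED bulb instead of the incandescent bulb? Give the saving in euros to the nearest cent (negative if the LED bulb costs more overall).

€60.68

incandescent bulb: €1.37 + (86/1000) kW × 2000 h × €0.41 = €1.37 + €70.52 = €71.89
LED bulb: €6.29 + (6/1000) kW × 2000 h × €0.41 = €6.29 + €4.92 = €11.21
Saving = €71.89 − €11.21 = €60.68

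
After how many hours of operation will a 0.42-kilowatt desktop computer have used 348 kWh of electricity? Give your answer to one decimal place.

Hours = 348 kWh ÷ 0.42 kW = 828.6 h

828.6 h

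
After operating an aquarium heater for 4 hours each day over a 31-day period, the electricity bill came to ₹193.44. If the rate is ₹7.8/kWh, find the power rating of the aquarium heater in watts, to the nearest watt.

Energy = ₹193.44 ÷ ₹7.8/kWh = 24.8 kWh
Runtime = 4 h/day × 31 days = 124 h
Power = 24.8 kWh ÷ 124 h = 0.2 kW = 200 W

200 W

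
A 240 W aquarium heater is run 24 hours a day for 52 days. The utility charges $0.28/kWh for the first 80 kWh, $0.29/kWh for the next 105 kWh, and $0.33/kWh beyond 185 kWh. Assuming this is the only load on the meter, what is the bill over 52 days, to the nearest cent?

$90.64

Runtime = 24 h × 52 = 1248 h
Energy = 0.24 kW × 1248 h = 299.52 kWh
Tier 1 (0–80 kWh): 80 × $0.28 = $22.4
Tier 2 (80–185 kWh): 105 × $0.29 = $30.45
Above 185 kWh: 114.52 × $0.33 = $37.7916
Bill = $90.64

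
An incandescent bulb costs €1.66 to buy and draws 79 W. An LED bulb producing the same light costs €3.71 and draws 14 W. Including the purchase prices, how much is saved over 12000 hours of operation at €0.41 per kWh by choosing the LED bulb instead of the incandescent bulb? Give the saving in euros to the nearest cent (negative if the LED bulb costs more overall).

incandescent bulb: €1.66 + (79/1000) kW × 12000 h × €0.41 = €1.66 + €388.68 = €390.34
LED bulb: €3.71 + (14/1000) kW × 12000 h × €0.41 = €3.71 + €68.88 = €72.59
Saving = €390.34 − €72.59 = €317.75

€317.75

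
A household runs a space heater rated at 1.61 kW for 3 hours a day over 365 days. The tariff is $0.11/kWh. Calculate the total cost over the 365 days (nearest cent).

Runtime = 3 h/day × 365 days = 1095 h
Energy = 1.61 kW × 1095 h = 1762.95 kWh
Cost = 1762.95 kWh × $0.11/kWh = $193.92

$193.92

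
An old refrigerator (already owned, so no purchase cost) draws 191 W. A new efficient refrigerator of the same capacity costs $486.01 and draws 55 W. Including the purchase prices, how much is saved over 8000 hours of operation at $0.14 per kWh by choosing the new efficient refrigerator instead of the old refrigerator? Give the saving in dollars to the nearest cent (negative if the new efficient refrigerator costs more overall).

old refrigerator: $0.00 + (191/1000) kW × 8000 h × $0.14 = $0.00 + $213.92 = $213.92
new efficient refrigerator: $486.01 + (55/1000) kW × 8000 h × $0.14 = $486.01 + $61.6 = $547.61
Saving = $213.92 − $547.61 = −$333.69

-$333.69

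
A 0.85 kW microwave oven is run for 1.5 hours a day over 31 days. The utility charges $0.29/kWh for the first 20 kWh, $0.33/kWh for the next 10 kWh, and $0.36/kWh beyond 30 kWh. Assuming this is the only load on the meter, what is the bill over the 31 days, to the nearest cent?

Runtime = 1.5 h/day × 31 days = 46.5 h
Energy = 0.85 kW × 46.5 h = 39.525 kWh
Tier 1 (0–20 kWh): 20 × $0.29 = $5.8
Tier 2 (20–30 kWh): 10 × $0.33 = $3.3
Above 30 kWh: 9.525 × $0.36 = $3.429
Bill = $12.53

$12.53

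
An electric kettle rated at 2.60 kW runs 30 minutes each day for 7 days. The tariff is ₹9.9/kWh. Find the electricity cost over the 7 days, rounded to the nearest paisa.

₹90.09

Runtime = 30 min × 7 = 210 min = 3.5 h
Energy = 2.6 kW × 3.5 h = 9.1 kWh
Cost = 9.1 kWh × ₹9.9/kWh = ₹90.09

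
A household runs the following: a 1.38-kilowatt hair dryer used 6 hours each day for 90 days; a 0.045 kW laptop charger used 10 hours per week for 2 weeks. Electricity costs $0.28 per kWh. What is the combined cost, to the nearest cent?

$208.91

hair dryer: Runtime = 6 h/day × 90 days = 540 h
hair dryer: 1.38 kW × 540 h = 745.2 kWh
laptop charger: Runtime = 10 h/week × 2 weeks = 20 h
laptop charger: 0.045 kW × 20 h = 0.9 kWh
Total energy = 746.1 kWh
Cost = 746.1 × $0.28 = $208.91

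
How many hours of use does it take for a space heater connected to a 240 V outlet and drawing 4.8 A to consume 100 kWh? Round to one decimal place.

86.8 h

Power = 4.8 A × 240 V = 1152 W = 1.152 kW
Hours = 100 kWh ÷ 1.152 kW = 86.8 h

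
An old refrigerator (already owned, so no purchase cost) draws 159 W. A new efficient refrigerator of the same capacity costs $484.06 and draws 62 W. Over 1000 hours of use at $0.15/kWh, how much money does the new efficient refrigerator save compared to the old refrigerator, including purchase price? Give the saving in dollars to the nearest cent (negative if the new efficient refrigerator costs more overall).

-$469.51

old refrigerator: $0.00 + (159/1000) kW × 1000 h × $0.15 = $0.00 + $23.85 = $23.85
new efficient refrigerator: $484.06 + (62/1000) kW × 1000 h × $0.15 = $484.06 + $9.3 = $493.36
Saving = $23.85 − $493.36 = −$469.51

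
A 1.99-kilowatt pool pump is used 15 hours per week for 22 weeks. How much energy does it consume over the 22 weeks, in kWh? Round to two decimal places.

656.70 kWh

Runtime = 15 h/week × 22 weeks = 330 h
Energy = 1.99 kW × 330 h = 656.7 kWh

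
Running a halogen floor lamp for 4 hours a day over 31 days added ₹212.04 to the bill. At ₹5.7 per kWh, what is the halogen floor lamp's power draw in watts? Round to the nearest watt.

Energy = ₹212.04 ÷ ₹5.7/kWh = 37.2 kWh
Runtime = 4 h/day × 31 days = 124 h
Power = 37.2 kWh ÷ 124 h = 0.3 kW = 300 W

300 W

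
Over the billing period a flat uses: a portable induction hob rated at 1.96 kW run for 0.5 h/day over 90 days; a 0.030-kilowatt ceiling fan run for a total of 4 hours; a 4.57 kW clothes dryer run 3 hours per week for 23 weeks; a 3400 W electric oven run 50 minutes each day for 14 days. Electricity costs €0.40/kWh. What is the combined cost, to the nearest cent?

portable induction hob: Runtime = 0.5 h/day × 90 days = 45 h
portable induction hob: 1.96 kW × 45 h = 88.2 kWh
ceiling fan: 0.03 kW × 4 h = 0.12 kWh
clothes dryer: Runtime = 3 h/week × 23 weeks = 69 h
clothes dryer: 4.57 kW × 69 h = 315.33 kWh
electric oven: Runtime = 50 min × 14 = 700 min = 11.666666… h
electric oven: 3.4 kW × 11.666666… h = 39.666666… kWh
Total energy = 443.316666… kWh
Cost = 443.316666… × €0.40 = €177.33

€177.33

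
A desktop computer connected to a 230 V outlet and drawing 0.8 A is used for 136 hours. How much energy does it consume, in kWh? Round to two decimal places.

25.02 kWh

Power = 0.8 A × 230 V = 184 W = 0.184 kW
Energy = 0.184 kW × 136 h = 25.024 kWh ≈ 25.02 kWh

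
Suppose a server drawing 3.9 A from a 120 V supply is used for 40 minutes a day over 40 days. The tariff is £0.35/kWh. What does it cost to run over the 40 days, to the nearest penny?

£4.37

Power = 3.9 A × 120 V = 468 W = 0.468 kW
Runtime = 40 min × 40 = 1600 min = 26.666666… h
Energy = 0.468 kW × 26.666666… h = 12.48 kWh
Cost = 12.48 kWh × £0.35/kWh = £4.37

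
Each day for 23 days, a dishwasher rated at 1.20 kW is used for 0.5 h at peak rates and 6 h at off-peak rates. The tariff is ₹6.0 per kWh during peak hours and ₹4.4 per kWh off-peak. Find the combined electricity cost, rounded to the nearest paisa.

₹811.44

Peak energy = 1.2 kW × 0.5 h × 23 = 13.8 kWh
Off-peak energy = 1.2 kW × 6 h × 23 = 165.6 kWh
Cost = 13.8 × ₹6.0 + 165.6 × ₹4.4 = ₹82.8 + ₹728.64 = ₹811.44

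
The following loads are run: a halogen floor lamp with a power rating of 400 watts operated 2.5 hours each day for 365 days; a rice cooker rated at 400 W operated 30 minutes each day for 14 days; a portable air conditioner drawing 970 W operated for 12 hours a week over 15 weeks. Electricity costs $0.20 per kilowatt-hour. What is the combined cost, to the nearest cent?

$108.48

halogen floor lamp: Runtime = 2.5 h/day × 365 days = 912.5 h
halogen floor lamp: 0.4 kW × 912.5 h = 365 kWh
rice cooker: Runtime = 30 min × 14 = 420 min = 7 h
rice cooker: 0.4 kW × 7 h = 2.8 kWh
portable air conditioner: Runtime = 12 h/week × 15 weeks = 180 h
portable air conditioner: 0.97 kW × 180 h = 174.6 kWh
Total energy = 542.4 kWh
Cost = 542.4 × $0.20 = $108.48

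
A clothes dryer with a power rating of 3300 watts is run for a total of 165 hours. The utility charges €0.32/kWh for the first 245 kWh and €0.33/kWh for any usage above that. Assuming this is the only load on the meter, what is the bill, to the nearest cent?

€177.24

Energy = 3.3 kW × 165 h = 544.5 kWh
Tier 1 (0–245 kWh): 245 × €0.32 = €78.4
Above 245 kWh: 299.5 × €0.33 = €98.835
Bill = €177.24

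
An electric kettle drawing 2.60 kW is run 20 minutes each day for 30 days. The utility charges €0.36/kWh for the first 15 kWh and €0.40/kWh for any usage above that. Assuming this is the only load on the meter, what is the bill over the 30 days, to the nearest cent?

Runtime = 20 min × 30 = 600 min = 10 h
Energy = 2.6 kW × 10 h = 26 kWh
Tier 1 (0–15 kWh): 15 × €0.36 = €5.4
Above 15 kWh: 11 × €0.40 = €4.4
Bill = €9.80

€9.80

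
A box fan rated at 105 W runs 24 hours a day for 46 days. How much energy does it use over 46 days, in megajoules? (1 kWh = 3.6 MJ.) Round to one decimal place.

417.3 MJ

Runtime = 24 h × 46 = 1104 h
Energy = 0.105 kW × 1104 h = 115.92 kWh
= 115.92 × 3.6 MJ = 417.3 MJ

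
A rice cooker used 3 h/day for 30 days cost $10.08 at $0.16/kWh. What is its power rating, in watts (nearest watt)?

Energy = $10.08 ÷ $0.16/kWh = 63 kWh
Runtime = 3 h/day × 30 days = 90 h
Power = 63 kWh ÷ 90 h = 0.7 kW = 700 W

700 W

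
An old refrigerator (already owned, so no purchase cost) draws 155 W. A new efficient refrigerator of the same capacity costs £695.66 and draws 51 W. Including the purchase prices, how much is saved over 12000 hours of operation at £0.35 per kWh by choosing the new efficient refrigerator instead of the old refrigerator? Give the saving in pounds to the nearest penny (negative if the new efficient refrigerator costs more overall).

-£258.86

old refrigerator: £0.00 + (155/1000) kW × 12000 h × £0.35 = £0.00 + £651 = £651
new efficient refrigerator: £695.66 + (51/1000) kW × 12000 h × £0.35 = £695.66 + £214.2 = £909.86
Saving = £651 − £909.86 = −£258.86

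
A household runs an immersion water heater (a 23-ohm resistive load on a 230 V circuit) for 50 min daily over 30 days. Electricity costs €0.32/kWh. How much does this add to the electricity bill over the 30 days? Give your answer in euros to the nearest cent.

€18.40

Power = V²/R = 230²/23 = 2300 W = 2.3 kW
Runtime = 50 min × 30 = 1500 min = 25 h
Energy = 2.3 kW × 25 h = 57.5 kWh
Cost = 57.5 kWh × €0.32/kWh = €18.40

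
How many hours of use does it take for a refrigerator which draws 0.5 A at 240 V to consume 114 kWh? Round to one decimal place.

Power = 0.5 A × 240 V = 120 W = 0.12 kW
Hours = 114 kWh ÷ 0.12 kW = 950.0 h

950.0 h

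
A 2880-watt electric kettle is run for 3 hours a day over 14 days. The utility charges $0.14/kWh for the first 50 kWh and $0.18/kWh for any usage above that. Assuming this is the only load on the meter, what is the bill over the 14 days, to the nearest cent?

Runtime = 3 h/day × 14 days = 42 h
Energy = 2.88 kW × 42 h = 120.96 kWh
Tier 1 (0–50 kWh): 50 × $0.14 = $7
Above 50 kWh: 70.96 × $0.18 = $12.7728
Bill = $19.77

$19.77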